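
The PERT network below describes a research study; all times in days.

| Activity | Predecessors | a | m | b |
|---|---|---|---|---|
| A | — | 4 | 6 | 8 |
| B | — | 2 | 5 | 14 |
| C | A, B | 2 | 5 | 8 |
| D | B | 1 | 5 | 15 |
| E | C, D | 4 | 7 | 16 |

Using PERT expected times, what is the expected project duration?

20 days

te_A = (4 + 4·6 + 8)/6 = 36/6 = 6
te_B = (2 + 4·5 + 14)/6 = 36/6 = 6
te_C = (2 + 4·5 + 8)/6 = 30/6 = 5
te_D = (1 + 4·5 + 15)/6 = 36/6 = 6
te_E = (4 + 4·7 + 16)/6 = 48/6 = 8

Forward pass:
ES_A = 0; EF_A = 6
ES_B = 0; EF_B = 6
ES_C = max(EF_A=6, EF_B=6) = 6; EF_C = 6+5 = 11
ES_D = 6; EF_D = 6+6 = 12
ES_E = max(EF_C=11, EF_D=12) = 12; EF_E = 12+8 = 20
Expected project duration μ = 20 days. Critical path: B → D → E.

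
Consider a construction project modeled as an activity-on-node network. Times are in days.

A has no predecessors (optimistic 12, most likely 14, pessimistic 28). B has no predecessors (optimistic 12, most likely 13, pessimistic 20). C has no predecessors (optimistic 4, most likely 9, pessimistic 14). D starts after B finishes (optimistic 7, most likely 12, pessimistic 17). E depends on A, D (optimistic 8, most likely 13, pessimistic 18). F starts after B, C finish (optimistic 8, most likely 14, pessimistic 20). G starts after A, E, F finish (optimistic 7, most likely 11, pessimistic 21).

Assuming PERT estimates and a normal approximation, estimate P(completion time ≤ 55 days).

0.868

te_A = (12 + 4·14 + 28)/6 = 96/6 = 16; σ²_A = ((28−12)/6)² = 7.111
te_B = (12 + 4·13 + 20)/6 = 84/6 = 14; σ²_B = ((20−12)/6)² = 1.778
te_C = (4 + 4·9 + 14)/6 = 54/6 = 9; σ²_C = ((14−4)/6)² = 2.778
te_D = (7 + 4·12 + 17)/6 = 72/6 = 12; σ²_D = ((17−7)/6)² = 2.778
te_E = (8 + 4·13 + 18)/6 = 78/6 = 13; σ²_E = ((18−8)/6)² = 2.778
te_F = (8 + 4·14 + 20)/6 = 84/6 = 14; σ²_F = ((20−8)/6)² = 4.000
te_G = (7 + 4·11 + 21)/6 = 72/6 = 12; σ²_G = ((21−7)/6)² = 5.444

Forward pass:
ES_A = 0; EF_A = 16
ES_B = 0; EF_B = 14
ES_C = 0; EF_C = 9
ES_D = 14; EF_D = 14+12 = 26
ES_E = max(EF_A=16, EF_D=26) = 26; EF_E = 26+13 = 39
ES_F = max(EF_B=14, EF_C=9) = 14; EF_F = 14+14 = 28
ES_G = max(EF_A=16, EF_E=39, EF_F=28) = 39; EF_G = 39+12 = 51
Expected project duration μ = 51 days. Critical path: B → D → E → G.

Variance along critical path = 1.778 + 2.778 + 2.778 + 5.444 = 12.778; σ = √12.778 = 3.575 days.
Z = (55 − 51) / 3.575 = 1.119
P(T ≤ 55) = Φ(1.119) ≈ 0.868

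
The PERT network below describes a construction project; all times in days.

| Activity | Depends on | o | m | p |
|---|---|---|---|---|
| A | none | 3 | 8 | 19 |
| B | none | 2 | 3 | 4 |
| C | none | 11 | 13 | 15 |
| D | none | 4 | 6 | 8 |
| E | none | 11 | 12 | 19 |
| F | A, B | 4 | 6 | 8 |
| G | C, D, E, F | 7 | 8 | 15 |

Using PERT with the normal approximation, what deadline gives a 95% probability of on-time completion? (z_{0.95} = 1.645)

29.0 days

te_A = (3 + 4·8 + 19)/6 = 54/6 = 9; σ²_A = ((19−3)/6)² = 7.111
te_B = (2 + 4·3 + 4)/6 = 18/6 = 3; σ²_B = ((4−2)/6)² = 0.111
te_C = (11 + 4·13 + 15)/6 = 78/6 = 13; σ²_C = ((15−11)/6)² = 0.444
te_D = (4 + 4·6 + 8)/6 = 36/6 = 6; σ²_D = ((8−4)/6)² = 0.444
te_E = (11 + 4·12 + 19)/6 = 78/6 = 13; σ²_E = ((19−11)/6)² = 1.778
te_F = (4 + 4·6 + 8)/6 = 36/6 = 6; σ²_F = ((8−4)/6)² = 0.444
te_G = (7 + 4·8 + 15)/6 = 54/6 = 9; σ²_G = ((15−7)/6)² = 1.778

Forward pass:
ES_A = 0; EF_A = 9
ES_B = 0; EF_B = 3
ES_C = 0; EF_C = 13
ES_D = 0; EF_D = 6
ES_E = 0; EF_E = 13
ES_F = max(EF_A=9, EF_B=3) = 9; EF_F = 9+6 = 15
ES_G = max(EF_C=13, EF_D=6, EF_E=13, EF_F=15) = 15; EF_G = 15+9 = 24
Expected project duration μ = 24 days. Critical path: A → F → G.

Variance along critical path = 7.111 + 0.444 + 1.778 = 9.333; σ = 3.055 days.
D = μ + z·σ = 24 + 1.645·3.055 = 29.0 days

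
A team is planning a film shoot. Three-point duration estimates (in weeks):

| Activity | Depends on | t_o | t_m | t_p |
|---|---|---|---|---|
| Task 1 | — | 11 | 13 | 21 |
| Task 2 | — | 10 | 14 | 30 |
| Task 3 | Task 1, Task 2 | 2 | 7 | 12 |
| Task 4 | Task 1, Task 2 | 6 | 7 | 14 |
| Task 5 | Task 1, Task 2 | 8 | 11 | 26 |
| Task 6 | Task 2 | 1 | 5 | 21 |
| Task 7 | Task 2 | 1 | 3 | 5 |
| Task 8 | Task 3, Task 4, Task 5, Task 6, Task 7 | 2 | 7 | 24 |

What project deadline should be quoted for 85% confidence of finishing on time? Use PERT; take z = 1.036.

44.0 weeks

te_Task 1 = (11 + 4·13 + 21)/6 = 84/6 = 14; σ²_Task 1 = ((21−11)/6)² = 2.778
te_Task 2 = (10 + 4·14 + 30)/6 = 96/6 = 16; σ²_Task 2 = ((30−10)/6)² = 11.111
te_Task 3 = (2 + 4·7 + 12)/6 = 42/6 = 7; σ²_Task 3 = ((12−2)/6)² = 2.778
te_Task 4 = (6 + 4·7 + 14)/6 = 48/6 = 8; σ²_Task 4 = ((14−6)/6)² = 1.778
te_Task 5 = (8 + 4·11 + 26)/6 = 78/6 = 13; σ²_Task 5 = ((26−8)/6)² = 9.000
te_Task 6 = (1 + 4·5 + 21)/6 = 42/6 = 7; σ²_Task 6 = ((21−1)/6)² = 11.111
te_Task 7 = (1 + 4·3 + 5)/6 = 18/6 = 3; σ²_Task 7 = ((5−1)/6)² = 0.444
te_Task 8 = (2 + 4·7 + 24)/6 = 54/6 = 9; σ²_Task 8 = ((24−2)/6)² = 13.444

Forward pass:
ES_Task 1 = 0; EF_Task 1 = 14
ES_Task 2 = 0; EF_Task 2 = 16
ES_Task 3 = max(EF_Task 1=14, EF_Task 2=16) = 16; EF_Task 3 = 16+7 = 23
ES_Task 4 = max(EF_Task 1=14, EF_Task 2=16) = 16; EF_Task 4 = 16+8 = 24
ES_Task 5 = max(EF_Task 1=14, EF_Task 2=16) = 16; EF_Task 5 = 16+13 = 29
ES_Task 6 = 16; EF_Task 6 = 16+7 = 23
ES_Task 7 = 16; EF_Task 7 = 16+3 = 19
ES_Task 8 = max(EF_Task 3=23, EF_Task 4=24, EF_Task 5=29, EF_Task 6=23, EF_Task 7=19) = 29; EF_Task 8 = 29+9 = 38
Expected project duration μ = 38 weeks. Critical path: Task 2 → Task 5 → Task 8.

Variance along critical path = 11.111 + 9.000 + 13.444 = 33.556; σ = 5.793 weeks.
D = μ + z·σ = 38 + 1.036·5.793 = 44.0 weeks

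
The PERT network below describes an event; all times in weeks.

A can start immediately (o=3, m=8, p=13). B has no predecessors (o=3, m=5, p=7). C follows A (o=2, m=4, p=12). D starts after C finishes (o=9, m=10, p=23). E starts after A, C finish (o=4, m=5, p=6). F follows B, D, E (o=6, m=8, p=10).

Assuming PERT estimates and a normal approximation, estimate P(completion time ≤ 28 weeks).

0.070

te_A = (3 + 4·8 + 13)/6 = 48/6 = 8; σ²_A = ((13−3)/6)² = 2.778
te_B = (3 + 4·5 + 7)/6 = 30/6 = 5; σ²_B = ((7−3)/6)² = 0.444
te_C = (2 + 4·4 + 12)/6 = 30/6 = 5; σ²_C = ((12−2)/6)² = 2.778
te_D = (9 + 4·10 + 23)/6 = 72/6 = 12; σ²_D = ((23−9)/6)² = 5.444
te_E = (4 + 4·5 + 6)/6 = 30/6 = 5; σ²_E = ((6−4)/6)² = 0.111
te_F = (6 + 4·8 + 10)/6 = 48/6 = 8; σ²_F = ((10−6)/6)² = 0.444

Forward pass:
ES_A = 0; EF_A = 8
ES_B = 0; EF_B = 5
ES_C = 8; EF_C = 8+5 = 13
ES_D = 13; EF_D = 13+12 = 25
ES_E = max(EF_A=8, EF_C=13) = 13; EF_E = 13+5 = 18
ES_F = max(EF_B=5, EF_D=25, EF_E=18) = 25; EF_F = 25+8 = 33
Expected project duration μ = 33 weeks. Critical path: A → C → D → F.

Variance along critical path = 2.778 + 2.778 + 5.444 + 0.444 = 11.444; σ = √11.444 = 3.383 weeks.
Z = (28 − 33) / 3.383 = -1.478
P(T ≤ 28) = Φ(-1.478) ≈ 0.070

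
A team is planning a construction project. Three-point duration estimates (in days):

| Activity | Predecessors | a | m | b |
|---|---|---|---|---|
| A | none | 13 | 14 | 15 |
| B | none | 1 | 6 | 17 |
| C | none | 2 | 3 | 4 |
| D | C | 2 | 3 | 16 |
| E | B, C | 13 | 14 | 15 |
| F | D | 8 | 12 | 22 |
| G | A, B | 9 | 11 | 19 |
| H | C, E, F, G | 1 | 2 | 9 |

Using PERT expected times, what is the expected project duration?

29 days

te_A = (13 + 4·14 + 15)/6 = 84/6 = 14
te_B = (1 + 4·6 + 17)/6 = 42/6 = 7
te_C = (2 + 4·3 + 4)/6 = 18/6 = 3
te_D = (2 + 4·3 + 16)/6 = 30/6 = 5
te_E = (13 + 4·14 + 15)/6 = 84/6 = 14
te_F = (8 + 4·12 + 22)/6 = 78/6 = 13
te_G = (9 + 4·11 + 19)/6 = 72/6 = 12
te_H = (1 + 4·2 + 9)/6 = 18/6 = 3

Forward pass:
ES_A = 0; EF_A = 14
ES_B = 0; EF_B = 7
ES_C = 0; EF_C = 3
ES_D = 3; EF_D = 3+5 = 8
ES_E = max(EF_B=7, EF_C=3) = 7; EF_E = 7+14 = 21
ES_F = 8; EF_F = 8+13 = 21
ES_G = max(EF_A=14, EF_B=7) = 14; EF_G = 14+12 = 26
ES_H = max(EF_C=3, EF_E=21, EF_F=21, EF_G=26) = 26; EF_H = 26+3 = 29
Expected project duration μ = 29 days. Critical path: A → G → H.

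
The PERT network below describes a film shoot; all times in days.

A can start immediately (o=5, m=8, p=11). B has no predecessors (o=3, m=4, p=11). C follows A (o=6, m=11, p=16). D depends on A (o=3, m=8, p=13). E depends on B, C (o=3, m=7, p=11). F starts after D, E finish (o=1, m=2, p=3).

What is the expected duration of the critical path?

28 days

te_A = (5 + 4·8 + 11)/6 = 48/6 = 8
te_B = (3 + 4·4 + 11)/6 = 30/6 = 5
te_C = (6 + 4·11 + 16)/6 = 66/6 = 11
te_D = (3 + 4·8 + 13)/6 = 48/6 = 8
te_E = (3 + 4·7 + 11)/6 = 42/6 = 7
te_F = (1 + 4·2 + 3)/6 = 12/6 = 2

Forward pass:
ES_A = 0; EF_A = 8
ES_B = 0; EF_B = 5
ES_C = 8; EF_C = 8+11 = 19
ES_D = 8; EF_D = 8+8 = 16
ES_E = max(EF_B=5, EF_C=19) = 19; EF_E = 19+7 = 26
ES_F = max(EF_D=16, EF_E=26) = 26; EF_F = 26+2 = 28
Expected project duration μ = 28 days. Critical path: A → C → E → F.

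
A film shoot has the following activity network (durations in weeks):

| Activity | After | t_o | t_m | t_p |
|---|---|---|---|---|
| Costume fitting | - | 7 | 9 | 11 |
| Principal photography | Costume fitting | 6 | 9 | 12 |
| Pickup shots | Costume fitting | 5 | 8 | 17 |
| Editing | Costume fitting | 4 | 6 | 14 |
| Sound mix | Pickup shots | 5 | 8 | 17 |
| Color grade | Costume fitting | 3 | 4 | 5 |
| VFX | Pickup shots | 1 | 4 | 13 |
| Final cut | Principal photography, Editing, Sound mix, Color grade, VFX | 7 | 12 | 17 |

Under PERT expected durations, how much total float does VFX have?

4 weeks

te_Costume fitting = (7 + 4·9 + 11)/6 = 54/6 = 9
te_Principal photography = (6 + 4·9 + 12)/6 = 54/6 = 9
te_Pickup shots = (5 + 4·8 + 17)/6 = 54/6 = 9
te_Editing = (4 + 4·6 + 14)/6 = 42/6 = 7
te_Sound mix = (5 + 4·8 + 17)/6 = 54/6 = 9
te_Color grade = (3 + 4·4 + 5)/6 = 24/6 = 4
te_VFX = (1 + 4·4 + 13)/6 = 30/6 = 5
te_Final cut = (7 + 4·12 + 17)/6 = 72/6 = 12

Forward pass:
ES_Costume fitting = 0; EF_Costume fitting = 9
ES_Principal photography = 9; EF_Principal photography = 9+9 = 18
ES_Pickup shots = 9; EF_Pickup shots = 9+9 = 18
ES_Editing = 9; EF_Editing = 9+7 = 16
ES_Sound mix = 18; EF_Sound mix = 18+9 = 27
ES_Color grade = 9; EF_Color grade = 9+4 = 13
ES_VFX = 18; EF_VFX = 18+5 = 23
ES_Final cut = max(EF_Principal photography=18, EF_Editing=16, EF_Sound mix=27, EF_Color grade=13, EF_VFX=23) = 27; EF_Final cut = 27+12 = 39
Expected project duration μ = 39 weeks. Critical path: Costume fitting → Pickup shots → Sound mix → Final cut.

Backward pass:
LF_Final cut = 39; LS_Final cut = 39−12 = 27
LF_VFX = LS_Final cut = 27; LS_VFX = 27−5 = 22
LF_Color grade = LS_Final cut = 27; LS_Color grade = 27−4 = 23
LF_Sound mix = LS_Final cut = 27; LS_Sound mix = 27−9 = 18
LF_Editing = LS_Final cut = 27; LS_Editing = 27−7 = 20
LF_Pickup shots = min(LS_Sound mix=18, LS_VFX=22) = 18; LS_Pickup shots = 18−9 = 9
LF_Principal photography = LS_Final cut = 27; LS_Principal photography = 27−9 = 18
LF_Costume fitting = min(LS_Principal photography=18, LS_Pickup shots=9, LS_Editing=20, LS_Color grade=23) = 9; LS_Costume fitting = 9−9 = 0
Slack_VFX = LS_VFX − ES_VFX = 22 − 18 = 4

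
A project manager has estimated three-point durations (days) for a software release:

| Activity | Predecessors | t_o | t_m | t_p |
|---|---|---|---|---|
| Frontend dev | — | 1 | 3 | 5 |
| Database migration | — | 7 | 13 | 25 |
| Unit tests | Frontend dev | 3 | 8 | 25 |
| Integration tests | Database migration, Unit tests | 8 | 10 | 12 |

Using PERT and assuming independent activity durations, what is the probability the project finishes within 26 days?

te_Frontend dev = (1 + 4·3 + 5)/6 = 18/6 = 3; σ²_Frontend dev = ((5−1)/6)² = 0.444
te_Database migration = (7 + 4·13 + 25)/6 = 84/6 = 14; σ²_Database migration = ((25−7)/6)² = 9.000
te_Unit tests = (3 + 4·8 + 25)/6 = 60/6 = 10; σ²_Unit tests = ((25−3)/6)² = 13.444
te_Integration tests = (8 + 4·10 + 12)/6 = 60/6 = 10; σ²_Integration tests = ((12−8)/6)² = 0.444

Forward pass:
ES_Frontend dev = 0; EF_Frontend dev = 3
ES_Database migration = 0; EF_Database migration = 14
ES_Unit tests = 3; EF_Unit tests = 3+10 = 13
ES_Integration tests = max(EF_Database migration=14, EF_Unit tests=13) = 14; EF_Integration tests = 14+10 = 24
Expected project duration μ = 24 days. Critical path: Database migration → Integration tests.

Variance along critical path = 9.000 + 0.444 = 9.444; σ = √9.444 = 3.073 days.
Z = (26 − 24) / 3.073 = 0.651
P(T ≤ 26) = Φ(0.651) ≈ 0.742

0.742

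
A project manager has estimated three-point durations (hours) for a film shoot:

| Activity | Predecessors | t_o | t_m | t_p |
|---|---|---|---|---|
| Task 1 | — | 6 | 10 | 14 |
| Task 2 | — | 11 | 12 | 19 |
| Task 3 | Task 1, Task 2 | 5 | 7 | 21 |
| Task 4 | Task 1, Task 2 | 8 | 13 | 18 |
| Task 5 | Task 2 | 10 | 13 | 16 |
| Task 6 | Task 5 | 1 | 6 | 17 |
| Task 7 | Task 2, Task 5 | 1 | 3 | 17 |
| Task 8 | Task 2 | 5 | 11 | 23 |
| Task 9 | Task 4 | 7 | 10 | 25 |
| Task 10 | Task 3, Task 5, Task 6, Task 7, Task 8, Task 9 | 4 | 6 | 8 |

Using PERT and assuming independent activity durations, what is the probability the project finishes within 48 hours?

te_Task 1 = (6 + 4·10 + 14)/6 = 60/6 = 10; σ²_Task 1 = ((14−6)/6)² = 1.778
te_Task 2 = (11 + 4·12 + 19)/6 = 78/6 = 13; σ²_Task 2 = ((19−11)/6)² = 1.778
te_Task 3 = (5 + 4·7 + 21)/6 = 54/6 = 9; σ²_Task 3 = ((21−5)/6)² = 7.111
te_Task 4 = (8 + 4·13 + 18)/6 = 78/6 = 13; σ²_Task 4 = ((18−8)/6)² = 2.778
te_Task 5 = (10 + 4·13 + 16)/6 = 78/6 = 13; σ²_Task 5 = ((16−10)/6)² = 1.000
te_Task 6 = (1 + 4·6 + 17)/6 = 42/6 = 7; σ²_Task 6 = ((17−1)/6)² = 7.111
te_Task 7 = (1 + 4·3 + 17)/6 = 30/6 = 5; σ²_Task 7 = ((17−1)/6)² = 7.111
te_Task 8 = (5 + 4·11 + 23)/6 = 72/6 = 12; σ²_Task 8 = ((23−5)/6)² = 9.000
te_Task 9 = (7 + 4·10 + 25)/6 = 72/6 = 12; σ²_Task 9 = ((25−7)/6)² = 9.000
te_Task 10 = (4 + 4·6 + 8)/6 = 36/6 = 6; σ²_Task 10 = ((8−4)/6)² = 0.444

Forward pass:
ES_Task 1 = 0; EF_Task 1 = 10
ES_Task 2 = 0; EF_Task 2 = 13
ES_Task 3 = max(EF_Task 1=10, EF_Task 2=13) = 13; EF_Task 3 = 13+9 = 22
ES_Task 4 = max(EF_Task 1=10, EF_Task 2=13) = 13; EF_Task 4 = 13+13 = 26
ES_Task 5 = 13; EF_Task 5 = 13+13 = 26
ES_Task 6 = 26; EF_Task 6 = 26+7 = 33
ES_Task 7 = max(EF_Task 2=13, EF_Task 5=26) = 26; EF_Task 7 = 26+5 = 31
ES_Task 8 = 13; EF_Task 8 = 13+12 = 25
ES_Task 9 = 26; EF_Task 9 = 26+12 = 38
ES_Task 10 = max(EF_Task 3=22, EF_Task 5=26, EF_Task 6=33, EF_Task 7=31, EF_Task 8=25, EF_Task 9=38) = 38; EF_Task 10 = 38+6 = 44
Expected project duration μ = 44 hours. Critical path: Task 2 → Task 4 → Task 9 → Task 10.

Variance along critical path = 1.778 + 2.778 + 9.000 + 0.444 = 14.000; σ = √14.000 = 3.742 hours.
Z = (48 − 44) / 3.742 = 1.069
P(T ≤ 48) = Φ(1.069) ≈ 0.857

0.857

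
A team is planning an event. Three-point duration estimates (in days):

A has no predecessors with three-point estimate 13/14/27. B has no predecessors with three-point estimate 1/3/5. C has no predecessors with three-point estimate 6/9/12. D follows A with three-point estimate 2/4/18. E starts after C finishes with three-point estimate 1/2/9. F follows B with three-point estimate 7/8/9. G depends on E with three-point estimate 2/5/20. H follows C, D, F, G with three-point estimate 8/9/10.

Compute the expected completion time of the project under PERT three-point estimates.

31 days

te_A = (13 + 4·14 + 27)/6 = 96/6 = 16
te_B = (1 + 4·3 + 5)/6 = 18/6 = 3
te_C = (6 + 4·9 + 12)/6 = 54/6 = 9
te_D = (2 + 4·4 + 18)/6 = 36/6 = 6
te_E = (1 + 4·2 + 9)/6 = 18/6 = 3
te_F = (7 + 4·8 + 9)/6 = 48/6 = 8
te_G = (2 + 4·5 + 20)/6 = 42/6 = 7
te_H = (8 + 4·9 + 10)/6 = 54/6 = 9

Forward pass:
ES_A = 0; EF_A = 16
ES_B = 0; EF_B = 3
ES_C = 0; EF_C = 9
ES_D = 16; EF_D = 16+6 = 22
ES_E = 9; EF_E = 9+3 = 12
ES_F = 3; EF_F = 3+8 = 11
ES_G = 12; EF_G = 12+7 = 19
ES_H = max(EF_C=9, EF_D=22, EF_F=11, EF_G=19) = 22; EF_H = 22+9 = 31
Expected project duration μ = 31 days. Critical path: A → D → H.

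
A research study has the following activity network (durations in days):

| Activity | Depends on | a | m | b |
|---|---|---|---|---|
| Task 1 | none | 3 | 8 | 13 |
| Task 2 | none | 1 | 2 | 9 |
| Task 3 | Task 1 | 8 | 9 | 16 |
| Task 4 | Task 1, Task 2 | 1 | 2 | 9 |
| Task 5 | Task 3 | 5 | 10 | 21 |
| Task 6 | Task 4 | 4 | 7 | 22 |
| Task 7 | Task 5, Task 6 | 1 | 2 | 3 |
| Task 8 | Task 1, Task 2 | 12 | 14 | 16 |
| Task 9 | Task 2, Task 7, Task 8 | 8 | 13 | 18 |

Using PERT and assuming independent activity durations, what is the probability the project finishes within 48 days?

0.853

te_Task 1 = (3 + 4·8 + 13)/6 = 48/6 = 8; σ²_Task 1 = ((13−3)/6)² = 2.778
te_Task 2 = (1 + 4·2 + 9)/6 = 18/6 = 3; σ²_Task 2 = ((9−1)/6)² = 1.778
te_Task 3 = (8 + 4·9 + 16)/6 = 60/6 = 10; σ²_Task 3 = ((16−8)/6)² = 1.778
te_Task 4 = (1 + 4·2 + 9)/6 = 18/6 = 3; σ²_Task 4 = ((9−1)/6)² = 1.778
te_Task 5 = (5 + 4·10 + 21)/6 = 66/6 = 11; σ²_Task 5 = ((21−5)/6)² = 7.111
te_Task 6 = (4 + 4·7 + 22)/6 = 54/6 = 9; σ²_Task 6 = ((22−4)/6)² = 9.000
te_Task 7 = (1 + 4·2 + 3)/6 = 12/6 = 2; σ²_Task 7 = ((3−1)/6)² = 0.111
te_Task 8 = (12 + 4·14 + 16)/6 = 84/6 = 14; σ²_Task 8 = ((16−12)/6)² = 0.444
te_Task 9 = (8 + 4·13 + 18)/6 = 78/6 = 13; σ²_Task 9 = ((18−8)/6)² = 2.778

Forward pass:
ES_Task 1 = 0; EF_Task 1 = 8
ES_Task 2 = 0; EF_Task 2 = 3
ES_Task 3 = 8; EF_Task 3 = 8+10 = 18
ES_Task 4 = max(EF_Task 1=8, EF_Task 2=3) = 8; EF_Task 4 = 8+3 = 11
ES_Task 5 = 18; EF_Task 5 = 18+11 = 29
ES_Task 6 = 11; EF_Task 6 = 11+9 = 20
ES_Task 7 = max(EF_Task 5=29, EF_Task 6=20) = 29; EF_Task 7 = 29+2 = 31
ES_Task 8 = max(EF_Task 1=8, EF_Task 2=3) = 8; EF_Task 8 = 8+14 = 22
ES_Task 9 = max(EF_Task 2=3, EF_Task 7=31, EF_Task 8=22) = 31; EF_Task 9 = 31+13 = 44
Expected project duration μ = 44 days. Critical path: Task 1 → Task 3 → Task 5 → Task 7 → Task 9.

Variance along critical path = 2.778 + 1.778 + 7.111 + 0.111 + 2.778 = 14.556; σ = √14.556 = 3.815 days.
Z = (48 − 44) / 3.815 = 1.048
P(T ≤ 48) = Φ(1.048) ≈ 0.853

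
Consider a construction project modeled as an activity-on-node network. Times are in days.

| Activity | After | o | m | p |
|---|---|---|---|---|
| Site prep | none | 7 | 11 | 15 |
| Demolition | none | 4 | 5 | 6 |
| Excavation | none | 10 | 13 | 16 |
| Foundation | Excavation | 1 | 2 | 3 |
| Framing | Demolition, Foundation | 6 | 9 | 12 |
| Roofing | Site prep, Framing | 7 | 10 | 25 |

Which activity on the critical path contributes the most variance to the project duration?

Roofing

te_Site prep = (7 + 4·11 + 15)/6 = 66/6 = 11; σ²_Site prep = ((15−7)/6)² = 1.778
te_Demolition = (4 + 4·5 + 6)/6 = 30/6 = 5; σ²_Demolition = ((6−4)/6)² = 0.111
te_Excavation = (10 + 4·13 + 16)/6 = 78/6 = 13; σ²_Excavation = ((16−10)/6)² = 1.000
te_Foundation = (1 + 4·2 + 3)/6 = 12/6 = 2; σ²_Foundation = ((3−1)/6)² = 0.111
te_Framing = (6 + 4·9 + 12)/6 = 54/6 = 9; σ²_Framing = ((12−6)/6)² = 1.000
te_Roofing = (7 + 4·10 + 25)/6 = 72/6 = 12; σ²_Roofing = ((25−7)/6)² = 9.000

Forward pass:
ES_Site prep = 0; EF_Site prep = 11
ES_Demolition = 0; EF_Demolition = 5
ES_Excavation = 0; EF_Excavation = 13
ES_Foundation = 13; EF_Foundation = 13+2 = 15
ES_Framing = max(EF_Demolition=5, EF_Foundation=15) = 15; EF_Framing = 15+9 = 24
ES_Roofing = max(EF_Site prep=11, EF_Framing=24) = 24; EF_Roofing = 24+12 = 36
Expected project duration μ = 36 days. Critical path: Excavation → Foundation → Framing → Roofing.

Variances on critical path: σ²_Excavation=1.000, σ²_Foundation=0.111, σ²_Framing=1.000, σ²_Roofing=9.000.
Largest is σ²_Roofing = 9.000.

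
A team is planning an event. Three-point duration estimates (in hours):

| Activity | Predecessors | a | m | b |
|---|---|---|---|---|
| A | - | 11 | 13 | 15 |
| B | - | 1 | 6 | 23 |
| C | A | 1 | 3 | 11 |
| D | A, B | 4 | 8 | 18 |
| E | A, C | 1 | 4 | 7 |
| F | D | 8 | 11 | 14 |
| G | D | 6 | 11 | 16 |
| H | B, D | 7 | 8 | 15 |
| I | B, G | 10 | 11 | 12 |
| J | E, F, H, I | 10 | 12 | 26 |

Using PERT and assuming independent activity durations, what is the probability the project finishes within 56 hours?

0.308

te_A = (11 + 4·13 + 15)/6 = 78/6 = 13; σ²_A = ((15−11)/6)² = 0.444
te_B = (1 + 4·6 + 23)/6 = 48/6 = 8; σ²_B = ((23−1)/6)² = 13.444
te_C = (1 + 4·3 + 11)/6 = 24/6 = 4; σ²_C = ((11−1)/6)² = 2.778
te_D = (4 + 4·8 + 18)/6 = 54/6 = 9; σ²_D = ((18−4)/6)² = 5.444
te_E = (1 + 4·4 + 7)/6 = 24/6 = 4; σ²_E = ((7−1)/6)² = 1.000
te_F = (8 + 4·11 + 14)/6 = 66/6 = 11; σ²_F = ((14−8)/6)² = 1.000
te_G = (6 + 4·11 + 16)/6 = 66/6 = 11; σ²_G = ((16−6)/6)² = 2.778
te_H = (7 + 4·8 + 15)/6 = 54/6 = 9; σ²_H = ((15−7)/6)² = 1.778
te_I = (10 + 4·11 + 12)/6 = 66/6 = 11; σ²_I = ((12−10)/6)² = 0.111
te_J = (10 + 4·12 + 26)/6 = 84/6 = 14; σ²_J = ((26−10)/6)² = 7.111

Forward pass:
ES_A = 0; EF_A = 13
ES_B = 0; EF_B = 8
ES_C = 13; EF_C = 13+4 = 17
ES_D = max(EF_A=13, EF_B=8) = 13; EF_D = 13+9 = 22
ES_E = max(EF_A=13, EF_C=17) = 17; EF_E = 17+4 = 21
ES_F = 22; EF_F = 22+11 = 33
ES_G = 22; EF_G = 22+11 = 33
ES_H = max(EF_B=8, EF_D=22) = 22; EF_H = 22+9 = 31
ES_I = max(EF_B=8, EF_G=33) = 33; EF_I = 33+11 = 44
ES_J = max(EF_E=21, EF_F=33, EF_H=31, EF_I=44) = 44; EF_J = 44+14 = 58
Expected project duration μ = 58 hours. Critical path: A → D → G → I → J.

Variance along critical path = 0.444 + 5.444 + 2.778 + 0.111 + 7.111 = 15.889; σ = √15.889 = 3.986 hours.
Z = (56 − 58) / 3.986 = -0.502
P(T ≤ 56) = Φ(-0.502) ≈ 0.308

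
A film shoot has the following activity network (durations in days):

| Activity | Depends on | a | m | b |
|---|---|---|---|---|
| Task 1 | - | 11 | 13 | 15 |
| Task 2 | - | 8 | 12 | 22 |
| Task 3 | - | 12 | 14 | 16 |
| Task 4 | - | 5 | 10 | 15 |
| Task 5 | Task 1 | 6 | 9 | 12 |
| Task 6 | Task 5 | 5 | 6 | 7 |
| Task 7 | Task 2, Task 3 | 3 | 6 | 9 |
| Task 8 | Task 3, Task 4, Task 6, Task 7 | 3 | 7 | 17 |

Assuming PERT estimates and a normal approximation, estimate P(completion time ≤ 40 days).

te_Task 1 = (11 + 4·13 + 15)/6 = 78/6 = 13; σ²_Task 1 = ((15−11)/6)² = 0.444
te_Task 2 = (8 + 4·12 + 22)/6 = 78/6 = 13; σ²_Task 2 = ((22−8)/6)² = 5.444
te_Task 3 = (12 + 4·14 + 16)/6 = 84/6 = 14; σ²_Task 3 = ((16−12)/6)² = 0.444
te_Task 4 = (5 + 4·10 + 15)/6 = 60/6 = 10; σ²_Task 4 = ((15−5)/6)² = 2.778
te_Task 5 = (6 + 4·9 + 12)/6 = 54/6 = 9; σ²_Task 5 = ((12−6)/6)² = 1.000
te_Task 6 = (5 + 4·6 + 7)/6 = 36/6 = 6; σ²_Task 6 = ((7−5)/6)² = 0.111
te_Task 7 = (3 + 4·6 + 9)/6 = 36/6 = 6; σ²_Task 7 = ((9−3)/6)² = 1.000
te_Task 8 = (3 + 4·7 + 17)/6 = 48/6 = 8; σ²_Task 8 = ((17−3)/6)² = 5.444

Forward pass:
ES_Task 1 = 0; EF_Task 1 = 13
ES_Task 2 = 0; EF_Task 2 = 13
ES_Task 3 = 0; EF_Task 3 = 14
ES_Task 4 = 0; EF_Task 4 = 10
ES_Task 5 = 13; EF_Task 5 = 13+9 = 22
ES_Task 6 = 22; EF_Task 6 = 22+6 = 28
ES_Task 7 = max(EF_Task 2=13, EF_Task 3=14) = 14; EF_Task 7 = 14+6 = 20
ES_Task 8 = max(EF_Task 3=14, EF_Task 4=10, EF_Task 6=28, EF_Task 7=20) = 28; EF_Task 8 = 28+8 = 36
Expected project duration μ = 36 days. Critical path: Task 1 → Task 5 → Task 6 → Task 8.

Variance along critical path = 0.444 + 1.000 + 0.111 + 5.444 = 7.000; σ = √7.000 = 2.646 days.
Z = (40 − 36) / 2.646 = 1.512
P(T ≤ 40) = Φ(1.512) ≈ 0.935

0.935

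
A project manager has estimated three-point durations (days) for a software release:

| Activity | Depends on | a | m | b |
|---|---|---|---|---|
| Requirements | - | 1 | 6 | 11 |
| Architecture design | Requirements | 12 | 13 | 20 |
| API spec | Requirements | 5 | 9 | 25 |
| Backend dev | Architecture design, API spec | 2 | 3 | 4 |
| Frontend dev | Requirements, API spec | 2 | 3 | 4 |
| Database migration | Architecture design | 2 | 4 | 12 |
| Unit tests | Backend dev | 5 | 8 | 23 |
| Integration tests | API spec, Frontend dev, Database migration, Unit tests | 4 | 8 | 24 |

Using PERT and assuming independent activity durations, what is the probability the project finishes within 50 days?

0.920

te_Requirements = (1 + 4·6 + 11)/6 = 36/6 = 6; σ²_Requirements = ((11−1)/6)² = 2.778
te_Architecture design = (12 + 4·13 + 20)/6 = 84/6 = 14; σ²_Architecture design = ((20−12)/6)² = 1.778
te_API spec = (5 + 4·9 + 25)/6 = 66/6 = 11; σ²_API spec = ((25−5)/6)² = 11.111
te_Backend dev = (2 + 4·3 + 4)/6 = 18/6 = 3; σ²_Backend dev = ((4−2)/6)² = 0.111
te_Frontend dev = (2 + 4·3 + 4)/6 = 18/6 = 3; σ²_Frontend dev = ((4−2)/6)² = 0.111
te_Database migration = (2 + 4·4 + 12)/6 = 30/6 = 5; σ²_Database migration = ((12−2)/6)² = 2.778
te_Unit tests = (5 + 4·8 + 23)/6 = 60/6 = 10; σ²_Unit tests = ((23−5)/6)² = 9.000
te_Integration tests = (4 + 4·8 + 24)/6 = 60/6 = 10; σ²_Integration tests = ((24−4)/6)² = 11.111

Forward pass:
ES_Requirements = 0; EF_Requirements = 6
ES_Architecture design = 6; EF_Architecture design = 6+14 = 20
ES_API spec = 6; EF_API spec = 6+11 = 17
ES_Backend dev = max(EF_Architecture design=20, EF_API spec=17) = 20; EF_Backend dev = 20+3 = 23
ES_Frontend dev = max(EF_Requirements=6, EF_API spec=17) = 17; EF_Frontend dev = 17+3 = 20
ES_Database migration = 20; EF_Database migration = 20+5 = 25
ES_Unit tests = 23; EF_Unit tests = 23+10 = 33
ES_Integration tests = max(EF_API spec=17, EF_Frontend dev=20, EF_Database migration=25, EF_Unit tests=33) = 33; EF_Integration tests = 33+10 = 43
Expected project duration μ = 43 days. Critical path: Requirements → Architecture design → Backend dev → Unit tests → Integration tests.

Variance along critical path = 2.778 + 1.778 + 0.111 + 9.000 + 11.111 = 24.778; σ = √24.778 = 4.978 days.
Z = (50 − 43) / 4.978 = 1.406
P(T ≤ 50) = Φ(1.406) ≈ 0.920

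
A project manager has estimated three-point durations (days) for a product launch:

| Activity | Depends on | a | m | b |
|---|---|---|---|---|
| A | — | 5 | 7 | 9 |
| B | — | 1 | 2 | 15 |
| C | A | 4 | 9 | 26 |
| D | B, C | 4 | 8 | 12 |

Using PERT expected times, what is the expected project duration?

te_A = (5 + 4·7 + 9)/6 = 42/6 = 7
te_B = (1 + 4·2 + 15)/6 = 24/6 = 4
te_C = (4 + 4·9 + 26)/6 = 66/6 = 11
te_D = (4 + 4·8 + 12)/6 = 48/6 = 8

Forward pass:
ES_A = 0; EF_A = 7
ES_B = 0; EF_B = 4
ES_C = 7; EF_C = 7+11 = 18
ES_D = max(EF_B=4, EF_C=18) = 18; EF_D = 18+8 = 26
Expected project duration μ = 26 days. Critical path: A → C → D.

26 days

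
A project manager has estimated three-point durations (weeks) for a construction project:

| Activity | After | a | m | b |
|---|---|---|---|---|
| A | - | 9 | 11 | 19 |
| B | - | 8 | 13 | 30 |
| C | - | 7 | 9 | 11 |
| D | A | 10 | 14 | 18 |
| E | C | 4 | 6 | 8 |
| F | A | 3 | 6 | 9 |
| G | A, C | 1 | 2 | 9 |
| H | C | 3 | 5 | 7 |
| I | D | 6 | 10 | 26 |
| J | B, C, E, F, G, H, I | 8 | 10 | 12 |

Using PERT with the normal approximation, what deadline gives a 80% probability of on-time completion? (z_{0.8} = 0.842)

te_A = (9 + 4·11 + 19)/6 = 72/6 = 12; σ²_A = ((19−9)/6)² = 2.778
te_B = (8 + 4·13 + 30)/6 = 90/6 = 15; σ²_B = ((30−8)/6)² = 13.444
te_C = (7 + 4·9 + 11)/6 = 54/6 = 9; σ²_C = ((11−7)/6)² = 0.444
te_D = (10 + 4·14 + 18)/6 = 84/6 = 14; σ²_D = ((18−10)/6)² = 1.778
te_E = (4 + 4·6 + 8)/6 = 36/6 = 6; σ²_E = ((8−4)/6)² = 0.444
te_F = (3 + 4·6 + 9)/6 = 36/6 = 6; σ²_F = ((9−3)/6)² = 1.000
te_G = (1 + 4·2 + 9)/6 = 18/6 = 3; σ²_G = ((9−1)/6)² = 1.778
te_H = (3 + 4·5 + 7)/6 = 30/6 = 5; σ²_H = ((7−3)/6)² = 0.444
te_I = (6 + 4·10 + 26)/6 = 72/6 = 12; σ²_I = ((26−6)/6)² = 11.111
te_J = (8 + 4·10 + 12)/6 = 60/6 = 10; σ²_J = ((12−8)/6)² = 0.444

Forward pass:
ES_A = 0; EF_A = 12
ES_B = 0; EF_B = 15
ES_C = 0; EF_C = 9
ES_D = 12; EF_D = 12+14 = 26
ES_E = 9; EF_E = 9+6 = 15
ES_F = 12; EF_F = 12+6 = 18
ES_G = max(EF_A=12, EF_C=9) = 12; EF_G = 12+3 = 15
ES_H = 9; EF_H = 9+5 = 14
ES_I = 26; EF_I = 26+12 = 38
ES_J = max(EF_B=15, EF_C=9, EF_E=15, EF_F=18, EF_G=15, EF_H=14, EF_I=38) = 38; EF_J = 38+10 = 48
Expected project duration μ = 48 weeks. Critical path: A → D → I → J.

Variance along critical path = 2.778 + 1.778 + 11.111 + 0.444 = 16.111; σ = 4.014 weeks.
D = μ + z·σ = 48 + 0.842·4.014 = 51.4 weeks

51.4 weeks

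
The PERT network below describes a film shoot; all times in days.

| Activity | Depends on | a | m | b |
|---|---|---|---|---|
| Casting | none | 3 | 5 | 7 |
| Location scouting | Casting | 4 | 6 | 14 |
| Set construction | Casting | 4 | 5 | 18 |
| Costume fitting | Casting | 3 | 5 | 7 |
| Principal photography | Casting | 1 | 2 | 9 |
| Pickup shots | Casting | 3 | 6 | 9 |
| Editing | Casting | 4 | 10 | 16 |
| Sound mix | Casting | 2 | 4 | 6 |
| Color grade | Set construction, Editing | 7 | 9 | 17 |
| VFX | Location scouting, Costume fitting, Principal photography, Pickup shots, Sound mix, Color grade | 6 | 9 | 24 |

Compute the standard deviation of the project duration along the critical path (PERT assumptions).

4.03 days

te_Casting = (3 + 4·5 + 7)/6 = 30/6 = 5; σ²_Casting = ((7−3)/6)² = 0.444
te_Location scouting = (4 + 4·6 + 14)/6 = 42/6 = 7; σ²_Location scouting = ((14−4)/6)² = 2.778
te_Set construction = (4 + 4·5 + 18)/6 = 42/6 = 7; σ²_Set construction = ((18−4)/6)² = 5.444
te_Costume fitting = (3 + 4·5 + 7)/6 = 30/6 = 5; σ²_Costume fitting = ((7−3)/6)² = 0.444
te_Principal photography = (1 + 4·2 + 9)/6 = 18/6 = 3; σ²_Principal photography = ((9−1)/6)² = 1.778
te_Pickup shots = (3 + 4·6 + 9)/6 = 36/6 = 6; σ²_Pickup shots = ((9−3)/6)² = 1.000
te_Editing = (4 + 4·10 + 16)/6 = 60/6 = 10; σ²_Editing = ((16−4)/6)² = 4.000
te_Sound mix = (2 + 4·4 + 6)/6 = 24/6 = 4; σ²_Sound mix = ((6−2)/6)² = 0.444
te_Color grade = (7 + 4·9 + 17)/6 = 60/6 = 10; σ²_Color grade = ((17−7)/6)² = 2.778
te_VFX = (6 + 4·9 + 24)/6 = 66/6 = 11; σ²_VFX = ((24−6)/6)² = 9.000

Forward pass:
ES_Casting = 0; EF_Casting = 5
ES_Location scouting = 5; EF_Location scouting = 5+7 = 12
ES_Set construction = 5; EF_Set construction = 5+7 = 12
ES_Costume fitting = 5; EF_Costume fitting = 5+5 = 10
ES_Principal photography = 5; EF_Principal photography = 5+3 = 8
ES_Pickup shots = 5; EF_Pickup shots = 5+6 = 11
ES_Editing = 5; EF_Editing = 5+10 = 15
ES_Sound mix = 5; EF_Sound mix = 5+4 = 9
ES_Color grade = max(EF_Set construction=12, EF_Editing=15) = 15; EF_Color grade = 15+10 = 25
ES_VFX = max(EF_Location scouting=12, EF_Costume fitting=10, EF_Principal photography=8, EF_Pickup shots=11, EF_Sound mix=9, EF_Color grade=25) = 25; EF_VFX = 25+11 = 36
Expected project duration μ = 36 days. Critical path: Casting → Editing → Color grade → VFX.

Variance along critical path = 0.444 + 4.000 + 2.778 + 9.000 = 16.222
σ = √16.222 = 4.028 days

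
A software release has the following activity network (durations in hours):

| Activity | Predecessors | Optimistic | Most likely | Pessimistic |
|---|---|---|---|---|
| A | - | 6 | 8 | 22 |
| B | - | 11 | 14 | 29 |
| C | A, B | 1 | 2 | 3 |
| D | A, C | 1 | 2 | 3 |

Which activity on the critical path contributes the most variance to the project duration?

te_A = (6 + 4·8 + 22)/6 = 60/6 = 10; σ²_A = ((22−6)/6)² = 7.111
te_B = (11 + 4·14 + 29)/6 = 96/6 = 16; σ²_B = ((29−11)/6)² = 9.000
te_C = (1 + 4·2 + 3)/6 = 12/6 = 2; σ²_C = ((3−1)/6)² = 0.111
te_D = (1 + 4·2 + 3)/6 = 12/6 = 2; σ²_D = ((3−1)/6)² = 0.111

Forward pass:
ES_A = 0; EF_A = 10
ES_B = 0; EF_B = 16
ES_C = max(EF_A=10, EF_B=16) = 16; EF_C = 16+2 = 18
ES_D = max(EF_A=10, EF_C=18) = 18; EF_D = 18+2 = 20
Expected project duration μ = 20 hours. Critical path: B → C → D.

Variances on critical path: σ²_B=9.000, σ²_C=0.111, σ²_D=0.111.
Largest is σ²_B = 9.000.

B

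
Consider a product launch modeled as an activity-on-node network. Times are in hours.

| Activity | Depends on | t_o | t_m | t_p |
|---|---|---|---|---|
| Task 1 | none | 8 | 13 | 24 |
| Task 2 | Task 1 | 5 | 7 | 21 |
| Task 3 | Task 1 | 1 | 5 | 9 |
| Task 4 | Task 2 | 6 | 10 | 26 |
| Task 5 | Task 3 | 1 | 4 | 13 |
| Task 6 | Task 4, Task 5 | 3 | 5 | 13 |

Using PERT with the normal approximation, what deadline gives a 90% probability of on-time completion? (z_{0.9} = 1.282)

47.8 hours

te_Task 1 = (8 + 4·13 + 24)/6 = 84/6 = 14; σ²_Task 1 = ((24−8)/6)² = 7.111
te_Task 2 = (5 + 4·7 + 21)/6 = 54/6 = 9; σ²_Task 2 = ((21−5)/6)² = 7.111
te_Task 3 = (1 + 4·5 + 9)/6 = 30/6 = 5; σ²_Task 3 = ((9−1)/6)² = 1.778
te_Task 4 = (6 + 4·10 + 26)/6 = 72/6 = 12; σ²_Task 4 = ((26−6)/6)² = 11.111
te_Task 5 = (1 + 4·4 + 13)/6 = 30/6 = 5; σ²_Task 5 = ((13−1)/6)² = 4.000
te_Task 6 = (3 + 4·5 + 13)/6 = 36/6 = 6; σ²_Task 6 = ((13−3)/6)² = 2.778

Forward pass:
ES_Task 1 = 0; EF_Task 1 = 14
ES_Task 2 = 14; EF_Task 2 = 14+9 = 23
ES_Task 3 = 14; EF_Task 3 = 14+5 = 19
ES_Task 4 = 23; EF_Task 4 = 23+12 = 35
ES_Task 5 = 19; EF_Task 5 = 19+5 = 24
ES_Task 6 = max(EF_Task 4=35, EF_Task 5=24) = 35; EF_Task 6 = 35+6 = 41
Expected project duration μ = 41 hours. Critical path: Task 1 → Task 2 → Task 4 → Task 6.

Variance along critical path = 7.111 + 7.111 + 11.111 + 2.778 = 28.111; σ = 5.302 hours.
D = μ + z·σ = 41 + 1.282·5.302 = 47.8 hours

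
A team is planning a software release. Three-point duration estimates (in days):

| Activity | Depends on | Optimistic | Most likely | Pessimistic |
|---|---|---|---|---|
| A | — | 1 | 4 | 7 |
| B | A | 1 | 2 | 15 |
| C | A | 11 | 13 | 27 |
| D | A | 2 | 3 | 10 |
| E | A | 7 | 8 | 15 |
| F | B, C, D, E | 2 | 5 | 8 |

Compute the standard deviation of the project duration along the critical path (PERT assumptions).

te_A = (1 + 4·4 + 7)/6 = 24/6 = 4; σ²_A = ((7−1)/6)² = 1.000
te_B = (1 + 4·2 + 15)/6 = 24/6 = 4; σ²_B = ((15−1)/6)² = 5.444
te_C = (11 + 4·13 + 27)/6 = 90/6 = 15; σ²_C = ((27−11)/6)² = 7.111
te_D = (2 + 4·3 + 10)/6 = 24/6 = 4; σ²_D = ((10−2)/6)² = 1.778
te_E = (7 + 4·8 + 15)/6 = 54/6 = 9; σ²_E = ((15−7)/6)² = 1.778
te_F = (2 + 4·5 + 8)/6 = 30/6 = 5; σ²_F = ((8−2)/6)² = 1.000

Forward pass:
ES_A = 0; EF_A = 4
ES_B = 4; EF_B = 4+4 = 8
ES_C = 4; EF_C = 4+15 = 19
ES_D = 4; EF_D = 4+4 = 8
ES_E = 4; EF_E = 4+9 = 13
ES_F = max(EF_B=8, EF_C=19, EF_D=8, EF_E=13) = 19; EF_F = 19+5 = 24
Expected project duration μ = 24 days. Critical path: A → C → F.

Variance along critical path = 1.000 + 7.111 + 1.000 = 9.111
σ = √9.111 = 3.018 days

3.02 days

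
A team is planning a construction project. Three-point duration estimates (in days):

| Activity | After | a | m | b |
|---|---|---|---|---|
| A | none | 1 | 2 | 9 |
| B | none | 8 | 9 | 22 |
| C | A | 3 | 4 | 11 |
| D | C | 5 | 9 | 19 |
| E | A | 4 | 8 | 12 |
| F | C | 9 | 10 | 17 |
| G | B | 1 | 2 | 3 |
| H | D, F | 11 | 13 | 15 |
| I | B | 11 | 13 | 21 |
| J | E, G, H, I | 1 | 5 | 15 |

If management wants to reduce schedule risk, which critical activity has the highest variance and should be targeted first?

te_A = (1 + 4·2 + 9)/6 = 18/6 = 3; σ²_A = ((9−1)/6)² = 1.778
te_B = (8 + 4·9 + 22)/6 = 66/6 = 11; σ²_B = ((22−8)/6)² = 5.444
te_C = (3 + 4·4 + 11)/6 = 30/6 = 5; σ²_C = ((11−3)/6)² = 1.778
te_D = (5 + 4·9 + 19)/6 = 60/6 = 10; σ²_D = ((19−5)/6)² = 5.444
te_E = (4 + 4·8 + 12)/6 = 48/6 = 8; σ²_E = ((12−4)/6)² = 1.778
te_F = (9 + 4·10 + 17)/6 = 66/6 = 11; σ²_F = ((17−9)/6)² = 1.778
te_G = (1 + 4·2 + 3)/6 = 12/6 = 2; σ²_G = ((3−1)/6)² = 0.111
te_H = (11 + 4·13 + 15)/6 = 78/6 = 13; σ²_H = ((15−11)/6)² = 0.444
te_I = (11 + 4·13 + 21)/6 = 84/6 = 14; σ²_I = ((21−11)/6)² = 2.778
te_J = (1 + 4·5 + 15)/6 = 36/6 = 6; σ²_J = ((15−1)/6)² = 5.444

Forward pass:
ES_A = 0; EF_A = 3
ES_B = 0; EF_B = 11
ES_C = 3; EF_C = 3+5 = 8
ES_D = 8; EF_D = 8+10 = 18
ES_E = 3; EF_E = 3+8 = 11
ES_F = 8; EF_F = 8+11 = 19
ES_G = 11; EF_G = 11+2 = 13
ES_H = max(EF_D=18, EF_F=19) = 19; EF_H = 19+13 = 32
ES_I = 11; EF_I = 11+14 = 25
ES_J = max(EF_E=11, EF_G=13, EF_H=32, EF_I=25) = 32; EF_J = 32+6 = 38
Expected project duration μ = 38 days. Critical path: A → C → F → H → J.

Variances on critical path: σ²_A=1.778, σ²_C=1.778, σ²_F=1.778, σ²_H=0.444, σ²_J=5.444.
Largest is σ²_J = 5.444.

J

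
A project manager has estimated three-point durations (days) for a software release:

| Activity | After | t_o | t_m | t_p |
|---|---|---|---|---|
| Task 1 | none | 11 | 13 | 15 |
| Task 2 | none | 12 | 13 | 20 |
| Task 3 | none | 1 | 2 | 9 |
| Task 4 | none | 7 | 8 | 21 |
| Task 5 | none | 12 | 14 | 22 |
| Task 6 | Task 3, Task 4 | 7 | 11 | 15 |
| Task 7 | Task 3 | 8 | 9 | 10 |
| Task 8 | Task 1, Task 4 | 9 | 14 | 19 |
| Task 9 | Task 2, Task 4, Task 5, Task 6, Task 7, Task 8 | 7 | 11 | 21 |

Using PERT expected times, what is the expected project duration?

te_Task 1 = (11 + 4·13 + 15)/6 = 78/6 = 13
te_Task 2 = (12 + 4·13 + 20)/6 = 84/6 = 14
te_Task 3 = (1 + 4·2 + 9)/6 = 18/6 = 3
te_Task 4 = (7 + 4·8 + 21)/6 = 60/6 = 10
te_Task 5 = (12 + 4·14 + 22)/6 = 90/6 = 15
te_Task 6 = (7 + 4·11 + 15)/6 = 66/6 = 11
te_Task 7 = (8 + 4·9 + 10)/6 = 54/6 = 9
te_Task 8 = (9 + 4·14 + 19)/6 = 84/6 = 14
te_Task 9 = (7 + 4·11 + 21)/6 = 72/6 = 12

Forward pass:
ES_Task 1 = 0; EF_Task 1 = 13
ES_Task 2 = 0; EF_Task 2 = 14
ES_Task 3 = 0; EF_Task 3 = 3
ES_Task 4 = 0; EF_Task 4 = 10
ES_Task 5 = 0; EF_Task 5 = 15
ES_Task 6 = max(EF_Task 3=3, EF_Task 4=10) = 10; EF_Task 6 = 10+11 = 21
ES_Task 7 = 3; EF_Task 7 = 3+9 = 12
ES_Task 8 = max(EF_Task 1=13, EF_Task 4=10) = 13; EF_Task 8 = 13+14 = 27
ES_Task 9 = max(EF_Task 2=14, EF_Task 4=10, EF_Task 5=15, EF_Task 6=21, EF_Task 7=12, EF_Task 8=27) = 27; EF_Task 9 = 27+12 = 39
Expected project duration μ = 39 days. Critical path: Task 1 → Task 8 → Task 9.

39 days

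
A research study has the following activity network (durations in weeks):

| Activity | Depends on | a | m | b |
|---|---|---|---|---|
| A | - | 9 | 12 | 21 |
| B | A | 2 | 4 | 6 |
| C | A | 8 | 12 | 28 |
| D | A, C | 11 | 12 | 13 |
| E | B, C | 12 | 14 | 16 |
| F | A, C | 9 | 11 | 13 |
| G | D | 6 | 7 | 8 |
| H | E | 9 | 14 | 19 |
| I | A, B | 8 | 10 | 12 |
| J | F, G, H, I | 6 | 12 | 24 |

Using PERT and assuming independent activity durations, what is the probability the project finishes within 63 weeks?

0.169

te_A = (9 + 4·12 + 21)/6 = 78/6 = 13; σ²_A = ((21−9)/6)² = 4.000
te_B = (2 + 4·4 + 6)/6 = 24/6 = 4; σ²_B = ((6−2)/6)² = 0.444
te_C = (8 + 4·12 + 28)/6 = 84/6 = 14; σ²_C = ((28−8)/6)² = 11.111
te_D = (11 + 4·12 + 13)/6 = 72/6 = 12; σ²_D = ((13−11)/6)² = 0.111
te_E = (12 + 4·14 + 16)/6 = 84/6 = 14; σ²_E = ((16−12)/6)² = 0.444
te_F = (9 + 4·11 + 13)/6 = 66/6 = 11; σ²_F = ((13−9)/6)² = 0.444
te_G = (6 + 4·7 + 8)/6 = 42/6 = 7; σ²_G = ((8−6)/6)² = 0.111
te_H = (9 + 4·14 + 19)/6 = 84/6 = 14; σ²_H = ((19−9)/6)² = 2.778
te_I = (8 + 4·10 + 12)/6 = 60/6 = 10; σ²_I = ((12−8)/6)² = 0.444
te_J = (6 + 4·12 + 24)/6 = 78/6 = 13; σ²_J = ((24−6)/6)² = 9.000

Forward pass:
ES_A = 0; EF_A = 13
ES_B = 13; EF_B = 13+4 = 17
ES_C = 13; EF_C = 13+14 = 27
ES_D = max(EF_A=13, EF_C=27) = 27; EF_D = 27+12 = 39
ES_E = max(EF_B=17, EF_C=27) = 27; EF_E = 27+14 = 41
ES_F = max(EF_A=13, EF_C=27) = 27; EF_F = 27+11 = 38
ES_G = 39; EF_G = 39+7 = 46
ES_H = 41; EF_H = 41+14 = 55
ES_I = max(EF_A=13, EF_B=17) = 17; EF_I = 17+10 = 27
ES_J = max(EF_F=38, EF_G=46, EF_H=55, EF_I=27) = 55; EF_J = 55+13 = 68
Expected project duration μ = 68 weeks. Critical path: A → C → E → H → J.

Variance along critical path = 4.000 + 11.111 + 0.444 + 2.778 + 9.000 = 27.333; σ = √27.333 = 5.228 weeks.
Z = (63 − 68) / 5.228 = -0.956
P(T ≤ 63) = Φ(-0.956) ≈ 0.169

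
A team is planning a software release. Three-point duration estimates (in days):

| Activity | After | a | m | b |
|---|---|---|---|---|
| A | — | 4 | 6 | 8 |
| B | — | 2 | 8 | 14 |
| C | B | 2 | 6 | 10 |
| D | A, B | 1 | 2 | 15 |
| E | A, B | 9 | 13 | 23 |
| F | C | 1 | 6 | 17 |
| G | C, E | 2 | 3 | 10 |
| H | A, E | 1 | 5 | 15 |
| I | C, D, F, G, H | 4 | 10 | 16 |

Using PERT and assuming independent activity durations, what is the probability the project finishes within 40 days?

te_A = (4 + 4·6 + 8)/6 = 36/6 = 6; σ²_A = ((8−4)/6)² = 0.444
te_B = (2 + 4·8 + 14)/6 = 48/6 = 8; σ²_B = ((14−2)/6)² = 4.000
te_C = (2 + 4·6 + 10)/6 = 36/6 = 6; σ²_C = ((10−2)/6)² = 1.778
te_D = (1 + 4·2 + 15)/6 = 24/6 = 4; σ²_D = ((15−1)/6)² = 5.444
te_E = (9 + 4·13 + 23)/6 = 84/6 = 14; σ²_E = ((23−9)/6)² = 5.444
te_F = (1 + 4·6 + 17)/6 = 42/6 = 7; σ²_F = ((17−1)/6)² = 7.111
te_G = (2 + 4·3 + 10)/6 = 24/6 = 4; σ²_G = ((10−2)/6)² = 1.778
te_H = (1 + 4·5 + 15)/6 = 36/6 = 6; σ²_H = ((15−1)/6)² = 5.444
te_I = (4 + 4·10 + 16)/6 = 60/6 = 10; σ²_I = ((16−4)/6)² = 4.000

Forward pass:
ES_A = 0; EF_A = 6
ES_B = 0; EF_B = 8
ES_C = 8; EF_C = 8+6 = 14
ES_D = max(EF_A=6, EF_B=8) = 8; EF_D = 8+4 = 12
ES_E = max(EF_A=6, EF_B=8) = 8; EF_E = 8+14 = 22
ES_F = 14; EF_F = 14+7 = 21
ES_G = max(EF_C=14, EF_E=22) = 22; EF_G = 22+4 = 26
ES_H = max(EF_A=6, EF_E=22) = 22; EF_H = 22+6 = 28
ES_I = max(EF_C=14, EF_D=12, EF_F=21, EF_G=26, EF_H=28) = 28; EF_I = 28+10 = 38
Expected project duration μ = 38 days. Critical path: B → E → H → I.

Variance along critical path = 4.000 + 5.444 + 5.444 + 4.000 = 18.889; σ = √18.889 = 4.346 days.
Z = (40 − 38) / 4.346 = 0.460
P(T ≤ 40) = Φ(0.460) ≈ 0.677

0.677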